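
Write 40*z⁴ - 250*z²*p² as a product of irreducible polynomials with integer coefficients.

Every term has a factor of 10*z². Then 4*z² - 25*p² = (2*z)² − (5*p)².

10*z²*(2*z - 5*p)*(2*z + 5*p)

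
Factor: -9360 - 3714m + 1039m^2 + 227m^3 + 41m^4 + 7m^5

(7m + 13)(m + 6)(m - 3)(m^2 + m + 40)

Among the possible rational roots, m = 3 is a root, giving the factor (m - 3) and quotient 7m^4 + 62m^3 + 413m^2 + 2278m + 3120.
Next, m = -6 is a root, so (m + 6) divides it; the quotient is 7m^3 + 20m^2 + 293m + 520.
Continuing, m = -13/7 is a root, giving the factor (7m + 13) and quotient m^2 + m + 40.
The quadratic m^2 + m + 40 has discriminant -159 < 0 and is irreducible over ℤ.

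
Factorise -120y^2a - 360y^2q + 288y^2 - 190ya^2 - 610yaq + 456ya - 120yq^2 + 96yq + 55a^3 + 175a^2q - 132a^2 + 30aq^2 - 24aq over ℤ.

-(4y - a)(6y + 11a + 2q)(5a + 15q - 12)

Group: 5a(-24y^2 - 38ya - 8yq + 11a^2 + 2aq) + (15q - 12)(-24y^2 - 38ya - 8yq + 11a^2 + 2aq); both groups contain (-24y^2 - 38ya - 8yq + 11a^2 + 2aq), so (5a + 15q - 12) is a factor with cofactor -24y^2 - 38ya - 8yq + 11a^2 + 2aq.
The cofactor groups again: -24y^2 - 38ya - 8yq + 11a^2 + 2aq = -4y(6y + 11a + 2q) + a(6y + 11a + 2q); both groups contain (6y + 11a + 2q), giving -(4y - a)(6y + 11a + 2q).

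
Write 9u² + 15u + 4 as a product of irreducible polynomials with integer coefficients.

(3u + 1)(3u + 4)

Need a pair with product 9·4 = 36 and sum 15: that's 3 and 12.
Split the middle term: 9u² + 3u + 12u + 4 = 3u(3u + 1) + 4(3u + 1).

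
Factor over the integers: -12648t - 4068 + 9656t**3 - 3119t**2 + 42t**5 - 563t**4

(2t - 3)(3t + 2)(7t + 3)(t**2 - 13t + 226)

By the rational root theorem, t = -2/3 is a root, so (3t + 2) divides it; the quotient is 14t**4 - 197t**3 + 3350t**2 - 3273t - 2034.
Continuing, t = -3/7 is a root, so (7t + 3) is a factor; dividing leaves 2t**3 - 29t**2 + 491t - 678.
Continuing, t = 3/2 is a root, giving the factor (2t - 3) and quotient t**2 - 13t + 226.
The quadratic t**2 - 13t + 226 has discriminant -735 < 0 and is irreducible over ℤ.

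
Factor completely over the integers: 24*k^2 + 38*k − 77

Need a pair with product 24·(−77) = −1848 and sum 38: that's −28 and 66.
Split the middle term: 24*k^2 − 28*k + 66*k − 77 = 4*k*(6*k − 7) + 11*(6*k − 7).

(4*k + 11)*(6*k − 7)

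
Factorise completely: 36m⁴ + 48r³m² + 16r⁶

Every term has a factor of 4; factoring it out leaves 4r⁶ + 12r³m² + 9m⁴.
Recognize a perfect-square trinomial with the parts 2r³ and 3m².

4(2r³ + 3m²)²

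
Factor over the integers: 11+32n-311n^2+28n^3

(4n-1)(7n+1)(n-11)

Among the possible rational roots, n = -1/7 is a root, giving the factor (7n+1) and quotient 4n^2-45n+11.
The remaining quadratic factors as (4n-1)(n-11).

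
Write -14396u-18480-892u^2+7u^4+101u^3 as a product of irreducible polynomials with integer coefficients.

(7u+10)(u+11)(u+14)(u-12)

Trying the rational-root candidates, u = 12 is a root, giving the factor (u-12) and quotient 7u^3+185u^2+1328u+1540.
Continuing, u = -10/7 is a root, so (7u+10) divides it; the quotient is u^2+25u+154.
The remaining quadratic factors as (u+11)(u+14).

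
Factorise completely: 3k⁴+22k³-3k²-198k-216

(3k+4)(k+3)(k+6)(k-3)

Trying the rational-root candidates, k = -3 is a root, giving the factor (k+3) and quotient 3k³+13k²-42k-72.
Continuing, k = -6 is a root, so (k+6) divides it; the quotient is 3k²-5k-12.
The remaining quadratic factors as (k-3)(3k+4).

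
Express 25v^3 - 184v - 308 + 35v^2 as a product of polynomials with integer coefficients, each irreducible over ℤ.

Among the possible rational roots, v = -11/5 is a root, so (5v + 11) is a factor; dividing leaves 5v^2 - 4v - 28.
The remaining quadratic factors as (v + 2)(5v - 14).

(5v + 11)(5v - 14)(v + 2)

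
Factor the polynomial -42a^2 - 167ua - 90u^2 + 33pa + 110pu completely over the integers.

(11p - 9u - 14a)(10u + 3a)

Group: 10u(11p - 9u - 14a) + 3a(11p - 9u - 14a); both groups contain (11p - 9u - 14a).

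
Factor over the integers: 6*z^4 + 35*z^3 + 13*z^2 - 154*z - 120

Testing divisors of the constant over divisors of the leading coefficient, z = -5/6 is a root, so (6*z + 5) is a factor; dividing leaves z^3 + 5*z^2 - 2*z - 24.
Then z = -4 is a root, so (z + 4) divides it; the quotient is z^2 + z - 6.
The remaining quadratic factors as (z + 3)(z - 2).

(6*z + 5)*(z + 3)*(z + 4)*(z - 2)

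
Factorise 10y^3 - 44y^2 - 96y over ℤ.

Pull out the common factor 2y, then factor the remaining trinomial.

2y(5y + 8)(y - 6)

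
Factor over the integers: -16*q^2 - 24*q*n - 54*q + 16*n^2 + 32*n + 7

-(8*q - 4*n - 1)*(2*q + 4*n + 7)

Group: -2*q*(8*q - 4*n - 1) + (-4*n - 7)*(8*q - 4*n - 1); both groups contain (8*q - 4*n - 1).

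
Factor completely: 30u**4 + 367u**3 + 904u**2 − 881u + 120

(5u − 3)(6u − 1)(u + 5)(u + 8)

By the rational root theorem, u = 1/6 is a root, giving the factor (6u − 1) and quotient 5u**3 + 62u**2 + 161u − 120.
Next, u = 3/5 is a root, giving the factor (5u − 3) and quotient u**2 + 13u + 40.
The remaining quadratic factors as (u + 8)(u + 5).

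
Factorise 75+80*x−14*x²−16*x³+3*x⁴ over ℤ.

(3*x+5)*(x+1)*(x−3)*(x−5)

Trying the rational-root candidates, x = 3 is a root, giving the factor (x−3) and quotient 3*x³−7*x²−35*x−25.
Next, x = 5 is a root, so (x−5) divides it; the quotient is 3*x²+8*x+5.
The remaining quadratic factors as (3*x+5)(x+1).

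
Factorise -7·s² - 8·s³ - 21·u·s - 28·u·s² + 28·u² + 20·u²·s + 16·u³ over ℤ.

Group: u·(16·u² + 36·u·s + 28·u + 8·s² + 7·s) - s·(16·u² + 36·u·s + 28·u + 8·s² + 7·s); both groups contain (16·u² + 36·u·s + 28·u + 8·s² + 7·s), so (u - s) is a factor with cofactor 16·u² + 36·u·s + 28·u + 8·s² + 7·s.
The cofactor groups again: 16·u² + 36·u·s + 28·u + 8·s² + 7·s = 4·u·(4·u + s) + (8·s + 7)·(4·u + s); both groups contain (4·u + s), giving (4·u + 8·s + 7)·(4·u + s).

(u - s)·(4·u + 8·s + 7)·(4·u + s)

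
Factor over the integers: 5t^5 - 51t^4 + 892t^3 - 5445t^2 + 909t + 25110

(5t + 9)(t - 3)(t - 6)(t^2 - 3t + 155)

Among the possible rational roots, t = 6 is a root, so (t - 6) is a factor; dividing leaves 5t^4 - 21t^3 + 766t^2 - 849t - 4185.
Continuing, t = 3 is a root, so (t - 3) divides it; the quotient is 5t^3 - 6t^2 + 748t + 1395.
Continuing, t = -9/5 is a root, giving the factor (5t + 9) and quotient t^2 - 3t + 155.
The quadratic t^2 - 3t + 155 has discriminant -611 < 0 and is irreducible over ℤ.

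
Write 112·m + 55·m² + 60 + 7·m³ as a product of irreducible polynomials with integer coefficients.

Trying the rational-root candidates, m = -5 is a root, so (m + 5) divides it; the quotient is 7·m² + 20·m + 12.
The remaining quadratic factors as (7·m + 6)(m + 2).

(7·m + 6)·(m + 2)·(m + 5)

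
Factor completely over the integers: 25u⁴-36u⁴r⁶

Pull out the common factor u⁴, leaving -36r⁶+25.
Recognize a difference of squares with the parts 5 and 6r³.

-u⁴(6r³+5)(6r³-5)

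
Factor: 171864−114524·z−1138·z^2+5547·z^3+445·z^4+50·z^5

(2·z+11)·(5·z−14)·(5·z−9)·(z^2+8·z+124)

Among the possible rational roots, z = 9/5 is a root, so (5·z−9) divides it; the quotient is 10·z^4+107·z^3+1302·z^2+2116·z−19096.
Continuing, z = 14/5 is a root, so (5·z−14) is a factor; dividing leaves 2·z^3+27·z^2+336·z+1364.
Continuing, z = −11/2 is a root, so (2·z+11) divides it; the quotient is z^2+8·z+124.
The quadratic z^2+8·z+124 has discriminant −432 < 0 and is irreducible over ℤ.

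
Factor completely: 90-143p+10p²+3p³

Testing divisors of the constant over divisors of the leading coefficient, p = -9 is a root, so (p+9) is a factor; dividing leaves 3p²-17p+10.
The remaining quadratic factors as (3p-2)(p-5).

(3p-2)(p+9)(p-5)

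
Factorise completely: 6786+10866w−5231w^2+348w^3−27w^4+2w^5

(2w+1)(w−13)(w−3)(w^2+2w+174)

Testing divisors of the constant over divisors of the leading coefficient, w = 13 is a root, giving the factor (w−13) and quotient 2w^4−w^3+335w^2−876w−522.
Continuing, w = −1/2 is a root, giving the factor (2w+1) and quotient w^3−w^2+168w−522.
Continuing, w = 3 is a root, so (w−3) divides it; the quotient is w^2+2w+174.
The quadratic w^2+2w+174 has discriminant −692 < 0 and is irreducible over ℤ.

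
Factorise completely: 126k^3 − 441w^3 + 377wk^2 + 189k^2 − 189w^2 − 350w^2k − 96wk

−(9w − 7k)(7w + 2k + 3)(7w + 9k)

Group: 7w(−63w^2 + 31wk − 27w + 14k^2 + 21k) + 9k(−63w^2 + 31wk − 27w + 14k^2 + 21k); both groups contain (−63w^2 + 31wk − 27w + 14k^2 + 21k), so (7w + 9k) is a factor with cofactor −63w^2 + 31wk − 27w + 14k^2 + 21k.
The cofactor groups again: −63w^2 + 31wk − 27w + 14k^2 + 21k = −9w(7w + 2k + 3) + 7k(7w + 2k + 3); both groups contain (7w + 2k + 3), giving −(9w − 7k)(7w + 2k + 3).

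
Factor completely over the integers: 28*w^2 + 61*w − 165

(4*w + 15)*(7*w − 11)

Need a pair with product 28·(−165) = −4620 and sum 61: that's −44 and 105.
Split the middle term: 28*w^2 − 44*w + 105*w − 165 = 4*w*(7*w − 11) + 15*(7*w − 11).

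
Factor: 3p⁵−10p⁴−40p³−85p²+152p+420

By the rational root theorem, p = −5/3 is a root, giving the factor (3p+5) and quotient p⁴−5p³−5p²−20p+84.
Next, p = 6 is a root, so (p−6) divides it; the quotient is p³+p²+p−14.
Continuing, p = 2 is a root, so (p−2) is a factor; dividing leaves p²+3p+7.
The quadratic p²+3p+7 has discriminant −19 < 0 and is irreducible over ℤ.

(3p+5)(p−2)(p−6)(p²+3p+7)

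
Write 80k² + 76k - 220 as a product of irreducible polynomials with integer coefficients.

Pull out the common factor 4, then factor the remaining trinomial.

4(4k - 5)(5k + 11)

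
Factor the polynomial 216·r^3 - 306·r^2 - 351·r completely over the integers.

9·r·(4·r + 3)·(6·r - 13)

Pull out the common factor 9·r, then factor the remaining trinomial.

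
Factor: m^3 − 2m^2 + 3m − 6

Group as (m^3 + 3m) + (−2m^2 − 6) = m(m^2 + 3) − 2(m^2 + 3).
Both groups share the factor (m^2 + 3).

(m − 2)(m^2 + 3)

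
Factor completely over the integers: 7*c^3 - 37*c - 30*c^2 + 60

(7*c + 12)*(c - 1)*(c - 5)

By the rational root theorem, c = 5 is a root, so (c - 5) divides it; the quotient is 7*c^2 + 5*c - 12.
The remaining quadratic factors as (c - 1)(7*c + 12).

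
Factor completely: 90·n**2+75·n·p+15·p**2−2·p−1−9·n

(15·n+5·p+1)·(6·n+3·p−1)

Group: 6·n·(15·n+5·p+1) + (3·p−1)·(15·n+5·p+1); both groups contain (15·n+5·p+1).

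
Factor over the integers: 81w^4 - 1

(3w + 1)(3w - 1)(9w^2 + 1)

Difference of squares twice: with A = 3w and B = 1, A⁴ − B⁴ = (A² − B²)(A² + B²), and A² − B² factors again.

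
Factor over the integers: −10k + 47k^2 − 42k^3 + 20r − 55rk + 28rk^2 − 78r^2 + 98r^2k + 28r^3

Group: 2r(14r^2 + 7rk − 4r − 7k^2 + 2k) + (6k − 5)(14r^2 + 7rk − 4r − 7k^2 + 2k); both groups contain (14r^2 + 7rk − 4r − 7k^2 + 2k), so (2r + 6k − 5) is a factor with cofactor 14r^2 + 7rk − 4r − 7k^2 + 2k.
The cofactor groups again: 14r^2 + 7rk − 4r − 7k^2 + 2k = 2r(7r + 7k − 2) − k(7r + 7k − 2); both groups contain (7r + 7k − 2), giving (2r − k)(7r + 7k − 2).

(2r − k)(2r + 6k − 5)(7r + 7k − 2)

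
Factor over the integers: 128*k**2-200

Pull out the common factor 8; 16*k**2-25 is a difference of squares.

8*(4*k+5)*(4*k-5)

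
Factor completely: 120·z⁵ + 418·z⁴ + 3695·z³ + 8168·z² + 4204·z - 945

(4·z + 5)·(5·z + 7)·(6·z - 1)·(z² + z + 27)

Among the possible rational roots, z = -7/5 is a root, so (5·z + 7) is a factor; dividing leaves 24·z⁴ + 50·z³ + 669·z² + 697·z - 135.
Then z = -5/4 is a root, giving the factor (4·z + 5) and quotient 6·z³ + 5·z² + 161·z - 27.
Then z = 1/6 is a root, so (6·z - 1) divides it; the quotient is z² + z + 27.
The quadratic z² + z + 27 has discriminant -107 < 0 and is irreducible over ℤ.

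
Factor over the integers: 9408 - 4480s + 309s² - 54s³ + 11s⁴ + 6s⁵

(2s - 7)(3s - 8)(s + 7)(s² + s + 24)

Testing divisors of the constant over divisors of the leading coefficient, s = 7/2 is a root, so (2s - 7) divides it; the quotient is 3s⁴ + 16s³ + 29s² + 256s - 1344.
Next, s = 8/3 is a root, giving the factor (3s - 8) and quotient s³ + 8s² + 31s + 168.
Then s = -7 is a root, so (s + 7) is a factor; dividing leaves s² + s + 24.
The quadratic s² + s + 24 has discriminant -95 < 0 and is irreducible over ℤ.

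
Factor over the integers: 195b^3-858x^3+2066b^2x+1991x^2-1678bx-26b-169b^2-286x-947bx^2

Group: b(195b^2-79bx-169b-78x^2+181x-26) + 11x(195b^2-79bx-169b-78x^2+181x-26); both groups contain (195b^2-79bx-169b-78x^2+181x-26), so (b+11x) is a factor with cofactor 195b^2-79bx-169b-78x^2+181x-26.
The cofactor groups again: 195b^2-79bx-169b-78x^2+181x-26 = 13b(15b-13x+2) + (6x-13)(15b-13x+2); both groups contain (15b-13x+2), giving (13b+6x-13)(15b-13x+2).

(13b+6x-13)(15b-13x+2)(b+11x)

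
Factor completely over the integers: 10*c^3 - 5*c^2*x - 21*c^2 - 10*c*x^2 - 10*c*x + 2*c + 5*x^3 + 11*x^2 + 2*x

Group: c*(10*c^2 + 5*c*x - c - 5*x^2 - x) + (-x - 2)*(10*c^2 + 5*c*x - c - 5*x^2 - x); both groups contain (10*c^2 + 5*c*x - c - 5*x^2 - x), so (c - x - 2) is a factor with cofactor 10*c^2 + 5*c*x - c - 5*x^2 - x.
The cofactor groups again: 10*c^2 + 5*c*x - c - 5*x^2 - x = 10*c*(c + x) + (-5*x - 1)*(c + x); both groups contain (c + x), giving (10*c - 5*x - 1)*(c + x).

(10*c - 5*x - 1)*(c + x)*(c - x - 2)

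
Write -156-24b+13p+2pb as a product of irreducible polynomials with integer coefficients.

(2b+13)(p-12)

Group as (2pb+13p) + (-24b-156) = p(2b+13) - 12(2b+13).
Both groups share the factor (2b+13).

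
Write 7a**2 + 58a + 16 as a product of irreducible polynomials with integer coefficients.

(7a + 2)(a + 8)

Need a pair with product 7·16 = 112 and sum 58: that's 2 and 56.
Split the middle term: 7a**2 + 2a + 56a + 16 = a(7a + 2) + 8(7a + 2).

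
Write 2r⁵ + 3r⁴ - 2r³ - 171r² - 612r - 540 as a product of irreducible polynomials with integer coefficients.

Trying the rational-root candidates, r = -2 is a root, giving the factor (r + 2) and quotient 2r⁴ - r³ - 171r - 270.
Then r = 5 is a root, so (r - 5) divides it; the quotient is 2r³ + 9r² + 45r + 54.
Then r = -3/2 is a root, giving the factor (2r + 3) and quotient r² + 3r + 18.
The quadratic r² + 3r + 18 has discriminant -63 < 0 and is irreducible over ℤ.

(2r + 3)(r + 2)(r - 5)(r² + 3r + 18)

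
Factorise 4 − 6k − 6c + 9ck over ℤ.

Group as (9ck − 6c) + (−6k + 4) = 3c(3k − 2) − 2(3k − 2).
Both groups share the factor (3k − 2).

(3c − 2)(3k − 2)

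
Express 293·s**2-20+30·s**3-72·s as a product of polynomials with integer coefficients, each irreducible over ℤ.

Testing divisors of the constant over divisors of the leading coefficient, s = 2/5 is a root, so (5·s-2) is a factor; dividing leaves 6·s**2+61·s+10.
The remaining quadratic factors as (6·s+1)(s+10).

(5·s-2)·(6·s+1)·(s+10)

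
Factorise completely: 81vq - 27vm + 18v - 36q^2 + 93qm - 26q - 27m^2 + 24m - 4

(9q - 3m + 2)(9v - 4q + 9m - 2)

Group: 9v(9q - 3m + 2) + (-4q + 9m - 2)(9q - 3m + 2); both groups contain (9q - 3m + 2).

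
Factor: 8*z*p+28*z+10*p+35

(2*p+7)*(4*z+5)

Group as (8*z*p+28*z) + (10*p+35) = 4*z*(2*p+7) + 5*(2*p+7).
Both groups share the factor (2*p+7).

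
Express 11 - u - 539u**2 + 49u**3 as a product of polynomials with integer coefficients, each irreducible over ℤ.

(7u + 1)(7u - 1)(u - 11)

By the rational root theorem, u = -1/7 is a root, so (7u + 1) is a factor; dividing leaves 7u**2 - 78u + 11.
The remaining quadratic factors as (u - 11)(7u - 1).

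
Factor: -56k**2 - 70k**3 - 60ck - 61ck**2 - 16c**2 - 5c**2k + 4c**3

(4c + 7k)(c + 2k)(c - 5k - 4)

Group: c(4c**2 - 13ck - 16c - 35k**2 - 28k) + 2k(4c**2 - 13ck - 16c - 35k**2 - 28k); both groups contain (4c**2 - 13ck - 16c - 35k**2 - 28k), so (c + 2k) is a factor with cofactor 4c**2 - 13ck - 16c - 35k**2 - 28k.
The cofactor groups again: 4c**2 - 13ck - 16c - 35k**2 - 28k = 4c(c - 5k - 4) + 7k(c - 5k - 4); both groups contain (c - 5k - 4), giving (4c + 7k)(c - 5k - 4).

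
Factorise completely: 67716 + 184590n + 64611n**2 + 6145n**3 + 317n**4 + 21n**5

By the rational root theorem, n = −11/3 is a root, so (3n + 11) is a factor; dividing leaves 7n**4 + 80n**3 + 1755n**2 + 15102n + 6156.
Next, n = −3/7 is a root, so (7n + 3) divides it; the quotient is n**3 + 11n**2 + 246n + 2052.
Continuing, n = −9 is a root, so (n + 9) divides it; the quotient is n**2 + 2n + 228.
The quadratic n**2 + 2n + 228 has discriminant −908 < 0 and is irreducible over ℤ.

(3n + 11)(7n + 3)(n + 9)(n**2 + 2n + 228)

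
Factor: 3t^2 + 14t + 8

Need a pair with product 3·8 = 24 and sum 14: that's 12 and 2.
Split the middle term: 3t^2 + 12t + 2t + 8 = 3t(t + 4) + 2(t + 4).

(3t + 2)(t + 4)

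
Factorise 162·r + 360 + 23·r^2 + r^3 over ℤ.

(r + 12)·(r + 5)·(r + 6)

Trying the rational-root candidates, r = -12 is a root, so (r + 12) divides it; the quotient is r^2 + 11·r + 30.
The remaining quadratic factors as (r + 5)(r + 6).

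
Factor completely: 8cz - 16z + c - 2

Group as (8cz + c) + (-16z - 2) = c(8z + 1) - 2(8z + 1).
Both groups share the factor (8z + 1).

(8z + 1)(c - 2)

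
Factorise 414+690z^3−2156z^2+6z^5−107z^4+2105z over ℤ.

Among the possible rational roots, z = 2 is a root, so (z−2) is a factor; dividing leaves 6z^4−95z^3+500z^2−1156z−207.
Next, z = −1/6 is a root, so (6z+1) is a factor; dividing leaves z^3−16z^2+86z−207.
Continuing, z = 9 is a root, giving the factor (z−9) and quotient z^2−7z+23.
The quadratic z^2−7z+23 has discriminant −43 < 0 and is irreducible over ℤ.

(6z+1)(z−2)(z−9)(z^2−7z+23)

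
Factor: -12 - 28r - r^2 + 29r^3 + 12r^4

Testing divisors of the constant over divisors of the leading coefficient, r = -2 is a root, so (r + 2) divides it; the quotient is 12r^3 + 5r^2 - 11r - 6.
Then r = -3/4 is a root, so (4r + 3) divides it; the quotient is 3r^2 - r - 2.
The remaining quadratic factors as (r - 1)(3r + 2).

(3r + 2)(4r + 3)(r + 2)(r - 1)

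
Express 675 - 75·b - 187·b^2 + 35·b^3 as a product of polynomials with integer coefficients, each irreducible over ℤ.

(5·b + 9)·(7·b - 15)·(b - 5)

Trying the rational-root candidates, b = -9/5 is a root, so (5·b + 9) is a factor; dividing leaves 7·b^2 - 50·b + 75.
The remaining quadratic factors as (7·b - 15)(b - 5).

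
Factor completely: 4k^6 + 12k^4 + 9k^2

Pull out the common factor k^2, leaving 4k^4 + 12k^2 + 9.
Recognize a perfect-square trinomial with the parts 2k^2 and 3.

k^2(2k^2 + 3)^2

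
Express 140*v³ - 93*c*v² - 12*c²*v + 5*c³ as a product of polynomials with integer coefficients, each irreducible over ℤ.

(5*c - 7*v)*(c + 4*v)*(c - 5*v)

Group: 5*c*(c² - c*v - 20*v²) - 7*v*(c² - c*v - 20*v²); both groups contain (c² - c*v - 20*v²), so (5*c - 7*v) is a factor with cofactor c² - c*v - 20*v².
The cofactor groups again: c² - c*v - 20*v² = c*(c + 4*v) - 5*v*(c + 4*v); both groups contain (c + 4*v), giving (c - 5*v)*(c + 4*v).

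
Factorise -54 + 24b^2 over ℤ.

6(2b + 3)(2b - 3)

Pull out the common factor 6; 4b^2 - 9 is a difference of squares.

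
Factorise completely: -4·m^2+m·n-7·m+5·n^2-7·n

-(4·m-5·n+7)·(m+n)

Group: -m·(4·m-5·n+7) - n·(4·m-5·n+7); both groups contain (4·m-5·n+7).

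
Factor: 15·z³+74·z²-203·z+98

(3·z-2)·(5·z-7)·(z+7)

Among the possible rational roots, z = 7/5 is a root, so (5·z-7) divides it; the quotient is 3·z²+19·z-14.
The remaining quadratic factors as (z+7)(3·z-2).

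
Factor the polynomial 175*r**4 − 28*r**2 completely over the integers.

7*r**2*(5*r + 2)*(5*r − 2)

Factor out 7*r**2, leaving 25*r**2 − 4, which is a difference of two squares.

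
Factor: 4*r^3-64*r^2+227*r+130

(2*r+1)*(2*r-13)*(r-10)

Testing divisors of the constant over divisors of the leading coefficient, r = 10 is a root, so (r-10) is a factor; dividing leaves 4*r^2-24*r-13.
The remaining quadratic factors as (2*r+1)(2*r-13).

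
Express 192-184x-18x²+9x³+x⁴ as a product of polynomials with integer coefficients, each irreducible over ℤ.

(x+6)(x+8)(x-1)(x-4)

Among the possible rational roots, x = 4 is a root, giving the factor (x-4) and quotient x³+13x²+34x-48.
Continuing, x = -8 is a root, so (x+8) divides it; the quotient is x²+5x-6.
The remaining quadratic factors as (x-1)(x+6).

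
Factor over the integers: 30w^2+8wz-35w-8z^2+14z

Group: 5w(6w+4z-7) - 2z(6w+4z-7); both groups contain (6w+4z-7).

(5w-2z)(6w+4z-7)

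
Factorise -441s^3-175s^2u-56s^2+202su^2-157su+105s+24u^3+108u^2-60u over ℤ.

Group: 7s(-63s^2-61su-8s-6u^2-27u+15) - 4u(-63s^2-61su-8s-6u^2-27u+15); both groups contain (-63s^2-61su-8s-6u^2-27u+15), so (7s-4u) is a factor with cofactor -63s^2-61su-8s-6u^2-27u+15.
The cofactor groups again: -63s^2-61su-8s-6u^2-27u+15 = -7s(9s+u+5) + (-6u+3)(9s+u+5); both groups contain (9s+u+5), giving -(7s+6u-3)(9s+u+5).

-(7s+6u-3)(7s-4u)(9s+u+5)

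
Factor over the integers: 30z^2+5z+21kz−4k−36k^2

−(4k−5z)(9k+6z+1)

Group: −9k(4k−5z) + (−6z−1)(4k−5z); both groups contain (4k−5z).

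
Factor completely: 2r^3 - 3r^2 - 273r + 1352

(2r - 13)(r + 13)(r - 8)

Testing divisors of the constant over divisors of the leading coefficient, r = 13/2 is a root, so (2r - 13) divides it; the quotient is r^2 + 5r - 104.
The remaining quadratic factors as (r + 13)(r - 8).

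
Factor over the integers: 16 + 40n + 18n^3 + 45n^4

(5n + 2)(9n^3 + 8)

Group as (45n^4 + 40n) + (18n^3 + 16) = 5n(9n^3 + 8) + 2(9n^3 + 8).
Both groups share the factor (9n^3 + 8).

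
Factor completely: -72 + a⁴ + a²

(a² + 9)·(a² - 8)

Substitute u = a² to get a quadratic in u, then factor.
a² + 9 is irreducible over ℤ (sum of squares).
a² - 8 is irreducible over ℤ (8 is not a perfect square).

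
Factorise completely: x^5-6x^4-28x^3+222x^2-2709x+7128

(x+8)(x-3)(x-9)(x^2-2x+33)

By the rational root theorem, x = 9 is a root, so (x-9) is a factor; dividing leaves x^4+3x^3-x^2+213x-792.
Then x = -8 is a root, so (x+8) is a factor; dividing leaves x^3-5x^2+39x-99.
Next, x = 3 is a root, so (x-3) divides it; the quotient is x^2-2x+33.
The quadratic x^2-2x+33 has discriminant -128 < 0 and is irreducible over ℤ.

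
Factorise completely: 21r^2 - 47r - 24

(3r - 8)(7r + 3)

Need a pair with product 21·(-24) = -504 and sum -47: that's 9 and -56.
Split the middle term: 21r^2 + 9r - 56r - 24 = 3r(7r + 3) - 8(7r + 3).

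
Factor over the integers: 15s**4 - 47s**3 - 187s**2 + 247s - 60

(3s - 1)(5s - 4)(s + 3)(s - 5)

By the rational root theorem, s = 1/3 is a root, giving the factor (3s - 1) and quotient 5s**3 - 14s**2 - 67s + 60.
Continuing, s = 5 is a root, so (s - 5) divides it; the quotient is 5s**2 + 11s - 12.
The remaining quadratic factors as (s + 3)(5s - 4).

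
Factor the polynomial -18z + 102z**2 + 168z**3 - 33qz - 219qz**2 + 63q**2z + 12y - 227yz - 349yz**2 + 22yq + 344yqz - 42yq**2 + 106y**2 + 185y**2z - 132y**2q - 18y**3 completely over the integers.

-(2y - 3z)(9y + 3q - 7z + 1)(y + 7q - 8z - 6)

Group: 2y(-9y**2 - 66yq + 79yz + 53y - 21q**2 + 73qz + 11q - 56z**2 - 34z + 6) - 3z(-9y**2 - 66yq + 79yz + 53y - 21q**2 + 73qz + 11q - 56z**2 - 34z + 6); both groups contain (-9y**2 - 66yq + 79yz + 53y - 21q**2 + 73qz + 11q - 56z**2 - 34z + 6), so (2y - 3z) is a factor with cofactor -9y**2 - 66yq + 79yz + 53y - 21q**2 + 73qz + 11q - 56z**2 - 34z + 6.
The cofactor groups again: -9y**2 - 66yq + 79yz + 53y - 21q**2 + 73qz + 11q - 56z**2 - 34z + 6 = -y(9y + 3q - 7z + 1) + (-7q + 8z + 6)(9y + 3q - 7z + 1); both groups contain (9y + 3q - 7z + 1), giving -(y + 7q - 8z - 6)(9y + 3q - 7z + 1).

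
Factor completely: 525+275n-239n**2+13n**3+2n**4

By the rational root theorem, n = -15 is a root, giving the factor (n+15) and quotient 2n**3-17n**2+16n+35.
Then n = 5/2 is a root, giving the factor (2n-5) and quotient n**2-6n-7.
The remaining quadratic factors as (n+1)(n-7).

(2n-5)(n+1)(n+15)(n-7)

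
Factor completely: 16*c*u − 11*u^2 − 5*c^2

−(5*c − 11*u)*(c − u)

Group: −5*c*(c − u) + 11*u*(c − u); both groups contain (c − u).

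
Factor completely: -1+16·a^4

(2·a+1)·(2·a-1)·(4·a^2+1)

Write as (4·a^2)² − (1)², then factor 4·a^2-1 once more.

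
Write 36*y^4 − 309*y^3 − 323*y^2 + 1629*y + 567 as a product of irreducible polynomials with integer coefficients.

(3*y + 1)*(3*y + 7)*(4*y − 9)*(y − 9)

By the rational root theorem, y = 9 is a root, so (y − 9) divides it; the quotient is 36*y^3 + 15*y^2 − 188*y − 63.
Next, y = −1/3 is a root, so (3*y + 1) is a factor; dividing leaves 12*y^2 + y − 63.
The remaining quadratic factors as (3*y + 7)(4*y − 9).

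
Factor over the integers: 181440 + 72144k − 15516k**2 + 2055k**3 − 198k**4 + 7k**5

(7k + 12)(k − 12)(k − 15)(k**2 − 3k + 84)

By the rational root theorem, k = 12 is a root, so (k − 12) divides it; the quotient is 7k**4 − 114k**3 + 687k**2 − 7272k − 15120.
Next, k = 15 is a root, so (k − 15) divides it; the quotient is 7k**3 − 9k**2 + 552k + 1008.
Continuing, k = −12/7 is a root, giving the factor (7k + 12) and quotient k**2 − 3k + 84.
The quadratic k**2 − 3k + 84 has discriminant −327 < 0 and is irreducible over ℤ.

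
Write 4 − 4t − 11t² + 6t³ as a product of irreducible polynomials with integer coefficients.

(2t − 1)(3t + 2)(t − 2)

Trying the rational-root candidates, t = 1/2 is a root, so (2t − 1) divides it; the quotient is 3t² − 4t − 4.
The remaining quadratic factors as (3t + 2)(t − 2).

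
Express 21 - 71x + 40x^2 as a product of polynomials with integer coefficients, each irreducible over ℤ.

(5x - 7)(8x - 3)

Need a pair with product 40·21 = 840 and sum -71: that's -15 and -56.
Split the middle term: 40x^2 - 15x - 56x + 21 = 5x(8x - 3) - 7(8x - 3).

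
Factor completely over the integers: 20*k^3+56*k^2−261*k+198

Among the possible rational roots, k = 6/5 is a root, so (5*k−6) divides it; the quotient is 4*k^2+16*k−33.
The remaining quadratic factors as (2*k+11)(2*k−3).

(2*k+11)*(2*k−3)*(5*k−6)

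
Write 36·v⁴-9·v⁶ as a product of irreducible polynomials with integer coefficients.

Pull out the common factor 9·v⁴, leaving -v²+4.
Recognize a difference of squares with the parts 2 and v.

-9·v⁴·(v+2)·(v-2)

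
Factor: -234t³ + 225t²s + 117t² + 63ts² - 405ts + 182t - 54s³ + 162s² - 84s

-(3t - 3s + 2)(13t - 6s)(6t + 3s - 7)

Group: 6t(-39t² + 57ts - 26t - 18s² + 12s) + (3s - 7)(-39t² + 57ts - 26t - 18s² + 12s); both groups contain (-39t² + 57ts - 26t - 18s² + 12s), so (6t + 3s - 7) is a factor with cofactor -39t² + 57ts - 26t - 18s² + 12s.
The cofactor groups again: -39t² + 57ts - 26t - 18s² + 12s = -13t(3t - 3s + 2) + 6s(3t - 3s + 2); both groups contain (3t - 3s + 2), giving -(13t - 6s)(3t - 3s + 2).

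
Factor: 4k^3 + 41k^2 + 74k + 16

(4k + 1)(k + 2)(k + 8)

Testing divisors of the constant over divisors of the leading coefficient, k = -2 is a root, so (k + 2) divides it; the quotient is 4k^2 + 33k + 8.
The remaining quadratic factors as (4k + 1)(k + 8).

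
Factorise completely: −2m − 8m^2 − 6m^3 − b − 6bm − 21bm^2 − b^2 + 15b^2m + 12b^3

(3b − 3m − 1)(4b + m + 1)(b + 2m)

Group: 3b(4b^2 + 9bm + b + 2m^2 + 2m) + (−3m − 1)(4b^2 + 9bm + b + 2m^2 + 2m); both groups contain (4b^2 + 9bm + b + 2m^2 + 2m), so (3b − 3m − 1) is a factor with cofactor 4b^2 + 9bm + b + 2m^2 + 2m.
The cofactor groups again: 4b^2 + 9bm + b + 2m^2 + 2m = b(4b + m + 1) + 2m(4b + m + 1); both groups contain (4b + m + 1), giving (b + 2m)(4b + m + 1).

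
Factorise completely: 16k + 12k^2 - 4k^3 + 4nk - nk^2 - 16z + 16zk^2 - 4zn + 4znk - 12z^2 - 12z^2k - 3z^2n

Group: z(-3zn - 12zk - 12z + nk - 4n + 4k^2 - 12k - 16) - k(-3zn - 12zk - 12z + nk - 4n + 4k^2 - 12k - 16); both groups contain (-3zn - 12zk - 12z + nk - 4n + 4k^2 - 12k - 16), so (z - k) is a factor with cofactor -3zn - 12zk - 12z + nk - 4n + 4k^2 - 12k - 16.
The cofactor groups again: -3zn - 12zk - 12z + nk - 4n + 4k^2 - 12k - 16 = -3z(n + 4k + 4) + (k - 4)(n + 4k + 4); both groups contain (n + 4k + 4), giving -(3z - k + 4)(n + 4k + 4).

-(3z - k + 4)(z - k)(n + 4k + 4)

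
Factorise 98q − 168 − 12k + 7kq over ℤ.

Group as (7kq − 12k) + (98q − 168) = k(7q − 12) + 14(7q − 12).
Both groups share the factor (7q − 12).

(7q − 12)(k + 14)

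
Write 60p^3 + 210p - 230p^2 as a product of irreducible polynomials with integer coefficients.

10p(2p - 3)(3p - 7)

Pull out the common factor 10p, then factor the remaining trinomial.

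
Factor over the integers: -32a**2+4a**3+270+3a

By the rational root theorem, a = 9/2 is a root, so (2a-9) is a factor; dividing leaves 2a**2-7a-30.
The remaining quadratic factors as (a-6)(2a+5).

(2a+5)(2a-9)(a-6)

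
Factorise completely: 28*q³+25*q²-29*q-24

(4*q+3)*(7*q+8)*(q-1)

Testing divisors of the constant over divisors of the leading coefficient, q = -8/7 is a root, so (7*q+8) divides it; the quotient is 4*q²-q-3.
The remaining quadratic factors as (4*q+3)(q-1).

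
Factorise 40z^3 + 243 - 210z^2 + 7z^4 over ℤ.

(7z - 9)(z + 1)(z + 9)(z - 3)

By the rational root theorem, z = 3 is a root, so (z - 3) is a factor; dividing leaves 7z^3 + 61z^2 - 27z - 81.
Then z = 9/7 is a root, giving the factor (7z - 9) and quotient z^2 + 10z + 9.
The remaining quadratic factors as (z + 9)(z + 1).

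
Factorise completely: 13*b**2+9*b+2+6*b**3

By the rational root theorem, b = -1/2 is a root, so (2*b+1) is a factor; dividing leaves 3*b**2+5*b+2.
The remaining quadratic factors as (b+1)(3*b+2).

(2*b+1)*(3*b+2)*(b+1)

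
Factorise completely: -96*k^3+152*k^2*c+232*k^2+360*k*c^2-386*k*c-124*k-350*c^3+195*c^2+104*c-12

-(12*k-10*c+1)*(2*k-5*c-2)*(4*k+7*c-6)

Group: 12*k*(-8*k^2+6*k*c+20*k+35*c^2-16*c-12) + (-10*c+1)*(-8*k^2+6*k*c+20*k+35*c^2-16*c-12); both groups contain (-8*k^2+6*k*c+20*k+35*c^2-16*c-12), so (12*k-10*c+1) is a factor with cofactor -8*k^2+6*k*c+20*k+35*c^2-16*c-12.
The cofactor groups again: -8*k^2+6*k*c+20*k+35*c^2-16*c-12 = -4*k*(2*k-5*c-2) + (-7*c+6)*(2*k-5*c-2); both groups contain (2*k-5*c-2), giving -(4*k+7*c-6)*(2*k-5*c-2).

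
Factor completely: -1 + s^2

(s + 1)(s - 1)

Two integers with product -1 and sum 0 are -1 and 1.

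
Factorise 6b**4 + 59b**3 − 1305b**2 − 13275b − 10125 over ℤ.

Testing divisors of the constant over divisors of the leading coefficient, b = −15 is a root, giving the factor (b + 15) and quotient 6b**3 − 31b**2 − 840b − 675.
Next, b = 15 is a root, so (b − 15) is a factor; dividing leaves 6b**2 + 59b + 45.
The remaining quadratic factors as (6b + 5)(b + 9).

(6b + 5)(b + 15)(b + 9)(b − 15)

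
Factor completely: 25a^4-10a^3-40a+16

(5a-2)(5a^3-8)

Group as (25a^4-40a) + (-10a^3+16) = 5a(5a^3-8) - 2(5a^3-8).
Both groups share the factor (5a^3-8).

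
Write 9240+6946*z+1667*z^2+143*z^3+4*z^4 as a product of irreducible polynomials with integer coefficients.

(4*z+11)*(z+14)*(z+15)*(z+4)

Testing divisors of the constant over divisors of the leading coefficient, z = −4 is a root, giving the factor (z+4) and quotient 4*z^3+127*z^2+1159*z+2310.
Then z = −15 is a root, giving the factor (z+15) and quotient 4*z^2+67*z+154.
The remaining quadratic factors as (4*z+11)(z+14).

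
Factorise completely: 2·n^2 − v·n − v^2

Group: −v·(v + 2·n) + n·(v + 2·n); both groups contain (v + 2·n).

−(v − n)·(v + 2·n)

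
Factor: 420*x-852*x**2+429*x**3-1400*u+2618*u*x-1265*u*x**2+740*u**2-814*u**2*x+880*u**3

Group: 11*u*(80*u**2-154*u*x+140*u+39*x**2-42*x) + (11*x-10)*(80*u**2-154*u*x+140*u+39*x**2-42*x); both groups contain (80*u**2-154*u*x+140*u+39*x**2-42*x), so (11*u+11*x-10) is a factor with cofactor 80*u**2-154*u*x+140*u+39*x**2-42*x.
The cofactor groups again: 80*u**2-154*u*x+140*u+39*x**2-42*x = 10*u*(8*u-13*x+14) - 3*x*(8*u-13*x+14); both groups contain (8*u-13*x+14), giving (10*u-3*x)*(8*u-13*x+14).

(10*u-3*x)*(11*u+11*x-10)*(8*u-13*x+14)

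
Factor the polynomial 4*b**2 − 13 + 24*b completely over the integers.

Need a pair with product 4·(−13) = −52 and sum 24: that's −2 and 26.
Split the middle term: 4*b**2 − 2*b + 26*b − 13 = 2*b*(2*b − 1) + 13*(2*b − 1).

(2*b + 13)*(2*b − 1)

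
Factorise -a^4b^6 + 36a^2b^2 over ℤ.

-a^2b^2(ab^2 + 6)(ab^2 - 6)

Factor out a^2b^2 first: what remains is -a^2b^4 + 36.
Recognize a difference of squares with the parts 6 and ab^2.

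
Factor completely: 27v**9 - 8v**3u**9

v**3(3v**2 - 2u**3)(9v**4 + 6v**2u**3 + 4u**6)

Every term has a factor of v**3; factoring it out leaves 27v**6 - 8u**9.
Recognize a difference of cubes with the parts 3v**2 and 2u**3.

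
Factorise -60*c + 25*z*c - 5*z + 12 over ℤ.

(5*c - 1)*(5*z - 12)

Group as (25*z*c - 5*z) + (-60*c + 12) = 5*z*(5*c - 1) - 12*(5*c - 1).
Both groups share the factor (5*c - 1).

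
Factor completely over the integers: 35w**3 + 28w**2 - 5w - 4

(5w + 4)(7w**2 - 1)

Group as (35w**3 - 5w) + (28w**2 - 4) = 5w(7w**2 - 1) + 4(7w**2 - 1).
Both groups share the factor (7w**2 - 1).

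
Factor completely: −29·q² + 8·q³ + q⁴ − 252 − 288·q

Testing divisors of the constant over divisors of the leading coefficient, q = −7 is a root, so (q + 7) is a factor; dividing leaves q³ + q² − 36·q − 36.
Next, q = 6 is a root, so (q − 6) is a factor; dividing leaves q² + 7·q + 6.
The remaining quadratic factors as (q + 1)(q + 6).

(q + 1)·(q + 6)·(q + 7)·(q − 6)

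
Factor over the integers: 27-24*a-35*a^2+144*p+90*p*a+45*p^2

Group: 3*p*(15*p-5*a+3) + (7*a+9)*(15*p-5*a+3); both groups contain (15*p-5*a+3).

(15*p-5*a+3)*(3*p+7*a+9)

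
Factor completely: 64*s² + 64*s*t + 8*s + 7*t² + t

Group: 8*s*(8*s + t) + (7*t + 1)*(8*s + t); both groups contain (8*s + t).

(8*s + 7*t + 1)*(8*s + t)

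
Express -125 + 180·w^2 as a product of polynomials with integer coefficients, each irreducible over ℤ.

5·(6·w + 5)·(6·w - 5)

Pull out the common factor 5; 36·w^2 - 25 is a difference of squares.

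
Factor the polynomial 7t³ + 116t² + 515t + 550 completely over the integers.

Among the possible rational roots, t = -10 is a root, so (t + 10) is a factor; dividing leaves 7t² + 46t + 55.
The remaining quadratic factors as (7t + 11)(t + 5).

(7t + 11)(t + 10)(t + 5)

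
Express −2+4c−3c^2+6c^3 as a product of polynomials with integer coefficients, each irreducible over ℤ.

Group as (6c^3+4c) + (−3c^2−2) = 2c(3c^2+2) − (3c^2+2).
Both groups share the factor (3c^2+2).

(2c−1)(3c^2+2)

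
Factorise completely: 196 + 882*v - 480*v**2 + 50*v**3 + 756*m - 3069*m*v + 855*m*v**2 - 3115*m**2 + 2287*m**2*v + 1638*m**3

Group: 9*m*(182*m**2 + 153*m*v - 63*m + 10*v**2 - 68*v - 14) + (5*v - 14)*(182*m**2 + 153*m*v - 63*m + 10*v**2 - 68*v - 14); both groups contain (182*m**2 + 153*m*v - 63*m + 10*v**2 - 68*v - 14), so (9*m + 5*v - 14) is a factor with cofactor 182*m**2 + 153*m*v - 63*m + 10*v**2 - 68*v - 14.
The cofactor groups again: 182*m**2 + 153*m*v - 63*m + 10*v**2 - 68*v - 14 = 13*m*(14*m + v - 7) + (10*v + 2)*(14*m + v - 7); both groups contain (14*m + v - 7), giving (13*m + 10*v + 2)*(14*m + v - 7).

(13*m + 10*v + 2)*(14*m + v - 7)*(9*m + 5*v - 14)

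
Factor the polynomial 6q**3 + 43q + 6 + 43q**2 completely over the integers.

(6q + 1)(q + 1)(q + 6)

Testing divisors of the constant over divisors of the leading coefficient, q = -1 is a root, giving the factor (q + 1) and quotient 6q**2 + 37q + 6.
The remaining quadratic factors as (q + 6)(6q + 1).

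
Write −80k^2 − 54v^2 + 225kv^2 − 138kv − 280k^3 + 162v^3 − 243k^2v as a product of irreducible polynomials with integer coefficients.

−(5k + 3v)(7k − 6v + 2)(8k + 9v)

Group: 7k(−40k^2 − 69kv − 27v^2) + (−6v + 2)(−40k^2 − 69kv − 27v^2); both groups contain (−40k^2 − 69kv − 27v^2), so (7k − 6v + 2) is a factor with cofactor −40k^2 − 69kv − 27v^2.
The cofactor groups again: −40k^2 − 69kv − 27v^2 = −5k(8k + 9v) − 3v(8k + 9v); both groups contain (8k + 9v), giving −(5k + 3v)(8k + 9v).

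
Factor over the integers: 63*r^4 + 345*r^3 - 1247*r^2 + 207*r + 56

By the rational root theorem, r = -1/7 is a root, so (7*r + 1) divides it; the quotient is 9*r^3 + 48*r^2 - 185*r + 56.
Continuing, r = 7/3 is a root, giving the factor (3*r - 7) and quotient 3*r^2 + 23*r - 8.
The remaining quadratic factors as (r + 8)(3*r - 1).

(3*r - 1)*(3*r - 7)*(7*r + 1)*(r + 8)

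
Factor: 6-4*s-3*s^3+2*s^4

(2*s-3)*(s^3-2)

Group as (2*s^4-4*s) + (-3*s^3+6) = 2*s*(s^3-2) - 3*(s^3-2).
Both groups share the factor (s^3-2).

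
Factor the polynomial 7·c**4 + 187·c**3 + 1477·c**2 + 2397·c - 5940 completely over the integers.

Trying the rational-root candidates, c = -5 is a root, so (c + 5) divides it; the quotient is 7·c**3 + 152·c**2 + 717·c - 1188.
Continuing, c = 9/7 is a root, so (7·c - 9) is a factor; dividing leaves c**2 + 23·c + 132.
The remaining quadratic factors as (c + 12)(c + 11).

(7·c - 9)·(c + 11)·(c + 12)·(c + 5)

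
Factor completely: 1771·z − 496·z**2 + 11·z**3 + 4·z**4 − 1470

(4·z − 5)·(z + 14)·(z − 3)·(z − 7)

Testing divisors of the constant over divisors of the leading coefficient, z = −14 is a root, giving the factor (z + 14) and quotient 4·z**3 − 45·z**2 + 134·z − 105.
Next, z = 7 is a root, so (z − 7) divides it; the quotient is 4·z**2 − 17·z + 15.
The remaining quadratic factors as (4·z − 5)(z − 3).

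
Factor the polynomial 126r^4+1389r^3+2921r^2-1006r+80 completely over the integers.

(3r+10)(6r-1)(7r-1)(r+8)

Among the possible rational roots, r = 1/7 is a root, so (7r-1) is a factor; dividing leaves 18r^3+201r^2+446r-80.
Then r = -8 is a root, giving the factor (r+8) and quotient 18r^2+57r-10.
The remaining quadratic factors as (3r+10)(6r-1).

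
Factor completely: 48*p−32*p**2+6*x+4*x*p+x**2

Group: x*(x−4*p+6) + 8*p*(x−4*p+6); both groups contain (x−4*p+6).

(x−4*p+6)*(x+8*p)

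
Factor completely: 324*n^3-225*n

Every term has a factor of 9*n. Then 36*n^2-25 = (6*n)² − (5)².

9*n*(6*n+5)*(6*n-5)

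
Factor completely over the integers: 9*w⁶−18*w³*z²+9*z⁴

9*(w³−z²)²

Every term has a factor of 9; factoring it out leaves w⁶−2*w³*z²+z⁴.
Recognize a perfect-square trinomial with the parts w³ and z².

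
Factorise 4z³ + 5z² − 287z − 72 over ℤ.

(4z + 1)(z + 9)(z − 8)

Trying the rational-root candidates, z = 8 is a root, so (z − 8) divides it; the quotient is 4z² + 37z + 9.
The remaining quadratic factors as (4z + 1)(z + 9).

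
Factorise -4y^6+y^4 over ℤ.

Pull out the common factor y^4, leaving -4y^2+1.
Recognize a difference of squares with the parts 1 and 2y.

-y^4(2y+1)(2y-1)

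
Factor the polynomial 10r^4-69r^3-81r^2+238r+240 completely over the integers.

(2r-15)(5r+8)(r+1)(r-2)

Among the possible rational roots, r = 15/2 is a root, so (2r-15) is a factor; dividing leaves 5r^3+3r^2-18r-16.
Then r = -8/5 is a root, giving the factor (5r+8) and quotient r^2-r-2.
The remaining quadratic factors as (r+1)(r-2).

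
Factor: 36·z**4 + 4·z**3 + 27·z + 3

(9·z + 1)·(4·z**3 + 3)

Group as (36·z**4 + 27·z) + (4·z**3 + 3) = 9·z·(4·z**3 + 3) + (4·z**3 + 3).
Both groups share the factor (4·z**3 + 3).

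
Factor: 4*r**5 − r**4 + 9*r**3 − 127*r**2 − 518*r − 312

(4*r + 3)*(r + 2)*(r − 4)*(r**2 + r + 13)

Testing divisors of the constant over divisors of the leading coefficient, r = −3/4 is a root, giving the factor (4*r + 3) and quotient r**4 − r**3 + 3*r**2 − 34*r − 104.
Next, r = −2 is a root, giving the factor (r + 2) and quotient r**3 − 3*r**2 + 9*r − 52.
Continuing, r = 4 is a root, so (r − 4) divides it; the quotient is r**2 + r + 13.
The quadratic r**2 + r + 13 has discriminant −51 < 0 and is irreducible over ℤ.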